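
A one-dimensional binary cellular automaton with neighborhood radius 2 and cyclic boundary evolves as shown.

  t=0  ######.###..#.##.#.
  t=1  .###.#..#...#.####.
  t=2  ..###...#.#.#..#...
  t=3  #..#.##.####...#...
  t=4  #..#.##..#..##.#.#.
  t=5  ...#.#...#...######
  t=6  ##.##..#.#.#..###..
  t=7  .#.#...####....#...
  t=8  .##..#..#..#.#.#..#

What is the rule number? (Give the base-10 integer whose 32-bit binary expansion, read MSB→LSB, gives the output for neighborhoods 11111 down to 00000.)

  nb #####: next=#  (t=0,i=2, bit31=1)
  nb ####.: next=.  (t=0,i=4, bit30=0)
  nb ###.#: next=#  (t=0,i=5, bit29=1)
  nb ###..: next=.  (t=0,i=9, bit28=0)
  nb ##.##: next=.  (t=0,i=6, bit27=0)
  nb ##.#.: next=#  (t=0,i=16, bit26=1)
  nb ##..#: next=.  (t=0,i=10, bit25=0)
  nb ##...: next=#  (t=2,i=5, bit24=1)
  nb #.###: next=.  (t=0,i=0, bit23=0)
  nb #.##.: next=#  (t=0,i=14, bit22=1)
  nb #.#.#: next=#  (t=0,i=17, bit21=1)
  nb #.#..: next=.  (t=1,i=5, bit20=0)
  nb #..##: next=.  (t=1,i=0, bit19=0)
  nb #..#.: next=.  (t=0,i=11, bit18=0)
  nb #...#: next=#  (t=1,i=10, bit17=1)
  nb #....: next=.  (t=2,i=17, bit16=0)
  nb .####: next=#  (t=0,i=1, bit15=1)
  nb .###.: next=#  (t=0,i=8, bit14=1)
  nb .##.#: next=#  (t=0,i=15, bit13=1)
  nb .##..: next=.  (t=4,i=6, bit12=0)
  nb .#.##: next=.  (t=0,i=13, bit11=0)
  nb .#.#.: next=#  (t=2,i=9, bit10=1)
  nb .#..#: next=.  (t=1,i=6, bit9=0)
  nb .#...: next=.  (t=1,i=9, bit8=0)
  nb ..###: next=.  (t=1,i=1, bit7=0)
  nb ..##.: next=.  (t=4,i=12, bit6=0)
  nb ..#.#: next=#  (t=0,i=12, bit5=1)
  nb ..#..: next=#  (t=1,i=8, bit4=1)
  nb ...##: next=.  (t=2,i=1, bit3=0)
  nb ...#.: next=.  (t=1,i=11, bit2=0)
  nb ....#: next=#  (t=2,i=0, bit1=1)
  nb .....: next=.  (t=2,i=18, bit0=0)
  bits 10100101011000101110010000110010 = 2774721586

2774721586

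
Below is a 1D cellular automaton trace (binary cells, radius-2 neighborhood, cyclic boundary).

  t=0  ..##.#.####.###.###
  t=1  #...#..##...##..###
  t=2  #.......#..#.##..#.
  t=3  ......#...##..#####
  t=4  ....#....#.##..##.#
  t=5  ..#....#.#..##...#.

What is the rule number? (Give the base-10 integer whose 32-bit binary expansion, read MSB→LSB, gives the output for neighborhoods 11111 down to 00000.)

  #####|#  b31=1 t=3,i=16
  ####.|.  b30=0 t=0,i=9
  ###.#|.  b29=0 t=0,i=10
  ###..|#  b28=1 t=0,i=18
  ##.##|.  b27=0 t=0,i=11
  ##.#.|#  b26=1 t=0,i=4
  ##..#|#  b25=1 t=0,i=0
  ##...|.  b24=0 t=1,i=1
  #.###|#  b23=1 t=0,i=7
  #.##.|.  b22=0 t=2,i=13
  #.#.#|.  b21=0 t=0,i=5
  #.#..|.  b20=0 t=2,i=0
  #..##|.  b19=0 t=0,i=1
  #..#.|#  b18=1 t=2,i=10
  #...#|.  b17=0 t=1,i=2
  #....|.  b16=0 t=2,i=2
  .####|#  b15=1 t=0,i=8
  .###.|#  b14=1 t=0,i=13
  .##.#|.  b13=0 t=0,i=3
  .##..|#  b12=1 t=1,i=8
  .#.##|.  b11=0 t=0,i=6
  .#.#.|#  b10=1 t=2,i=18
  .#..#|.  b9=0 t=1,i=5
  .#...|.  b8=0 t=2,i=1
  ..###|.  b7=0 t=1,i=16
  ..##.|.  b6=0 t=0,i=2
  ..#.#|#  b5=1 t=2,i=11
  ..#..|.  b4=0 t=1,i=4
  ...##|#  b3=1 t=1,i=11
  ...#.|.  b2=0 t=1,i=3
  ....#|#  b1=1 t=2,i=6
  .....|.  b0=0 t=2,i=3
  bits 10010110100001001101010000101010 = 2525287466

2525287466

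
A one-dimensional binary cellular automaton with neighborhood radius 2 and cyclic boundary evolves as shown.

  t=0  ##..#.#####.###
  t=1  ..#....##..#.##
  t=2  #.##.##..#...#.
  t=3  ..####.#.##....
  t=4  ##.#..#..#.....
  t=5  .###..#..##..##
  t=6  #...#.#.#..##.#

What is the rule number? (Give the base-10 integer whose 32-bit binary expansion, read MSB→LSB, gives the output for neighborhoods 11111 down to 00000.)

2388173082

  ##### -> #   bit 31 = 1  t=0,i=8
  ####. -> .   bit 30 = 0  t=0,i=0
  ###.# -> .   bit 29 = 0  t=0,i=10
  ###.. -> .   bit 28 = 0  t=0,i=1
  ##.## -> #   bit 27 = 1  t=0,i=11
  ##.#. -> #   bit 26 = 1  t=3,i=6
  ##..# -> #   bit 25 = 1  t=0,i=2
  ##... -> .   bit 24 = 0  t=3,i=11
  #.### -> .   bit 23 = 0  t=0,i=6
  #.##. -> #   bit 22 = 1  t=1,i=13
  #.#.# -> .   bit 21 = 0  t=2,i=0
  #.#.. -> #   bit 20 = 1  t=4,i=3
  #..## -> #   bit 19 = 1  t=5,i=8
  #..#. -> .   bit 18 = 0  t=0,i=3
  #...# -> .   bit 17 = 0  t=2,i=11
  #.... -> .   bit 16 = 0  t=1,i=4
  .#### -> #   bit 15 = 1  t=0,i=7
  .###. -> .   bit 14 = 0  t=5,i=2
  .##.# -> #   bit 13 = 1  t=2,i=3
  .##.. -> .   bit 12 = 0  t=1,i=8
  .#.## -> .   bit 11 = 0  t=0,i=5
  .#.#. -> .   bit 10 = 0  t=2,i=14
  .#..# -> .   bit 9 = 0  t=4,i=4
  .#... -> #   bit 8 = 1  t=1,i=3
  ..### -> .   bit 7 = 0  t=3,i=2
  ..##. -> .   bit 6 = 0  t=1,i=7
  ..#.# -> .   bit 5 = 0  t=0,i=4
  ..#.. -> #   bit 4 = 1  t=1,i=2
  ...## -> #   bit 3 = 1  t=1,i=6
  ...#. -> .   bit 2 = 0  t=2,i=12
  ....# -> #   bit 1 = 1  t=1,i=5
  ..... -> .   bit 0 = 0  t=3,i=13
  bits 10001110010110001010000100011010 = 2388173082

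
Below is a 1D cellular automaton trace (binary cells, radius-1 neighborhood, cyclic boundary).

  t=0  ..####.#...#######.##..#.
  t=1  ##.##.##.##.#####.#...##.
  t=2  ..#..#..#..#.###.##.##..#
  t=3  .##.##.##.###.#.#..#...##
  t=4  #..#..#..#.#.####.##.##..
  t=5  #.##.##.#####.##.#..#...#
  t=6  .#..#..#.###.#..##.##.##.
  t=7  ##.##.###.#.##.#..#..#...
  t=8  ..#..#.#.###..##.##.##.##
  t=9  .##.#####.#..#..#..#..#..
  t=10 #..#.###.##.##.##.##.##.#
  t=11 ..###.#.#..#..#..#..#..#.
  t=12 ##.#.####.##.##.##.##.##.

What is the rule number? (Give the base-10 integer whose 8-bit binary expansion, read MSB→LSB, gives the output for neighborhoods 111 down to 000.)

167

  ###|#  b7=1 t=0,i=3
  ##.|.  b6=0 t=0,i=5
  #.#|#  b5=1 t=0,i=6
  #..|.  b4=0 t=0,i=8
  .##|.  b3=0 t=0,i=2
  .#.|#  b2=1 t=0,i=7
  ..#|#  b1=1 t=0,i=1
  ...|#  b0=1 t=0,i=0
  bits 10100111 = 167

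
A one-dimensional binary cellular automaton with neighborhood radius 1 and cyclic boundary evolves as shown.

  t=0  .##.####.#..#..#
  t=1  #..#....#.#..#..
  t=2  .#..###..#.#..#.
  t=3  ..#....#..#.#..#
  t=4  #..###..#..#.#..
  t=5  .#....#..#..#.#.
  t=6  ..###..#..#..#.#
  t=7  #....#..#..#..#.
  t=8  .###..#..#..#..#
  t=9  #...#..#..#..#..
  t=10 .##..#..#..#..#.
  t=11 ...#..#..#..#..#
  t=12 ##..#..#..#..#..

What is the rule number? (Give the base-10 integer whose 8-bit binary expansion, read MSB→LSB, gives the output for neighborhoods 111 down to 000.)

  [7] ### => .  t=0,i=5
  [6] ##. => .  t=0,i=2
  [5] #.# => #  t=0,i=0
  [4] #.. => #  t=0,i=10
  [3] .## => .  t=0,i=1
  [2] .#. => .  t=0,i=9
  [1] ..# => .  t=0,i=11
  [0] ... => #  t=1,i=5
  bits 00110001 = 49

49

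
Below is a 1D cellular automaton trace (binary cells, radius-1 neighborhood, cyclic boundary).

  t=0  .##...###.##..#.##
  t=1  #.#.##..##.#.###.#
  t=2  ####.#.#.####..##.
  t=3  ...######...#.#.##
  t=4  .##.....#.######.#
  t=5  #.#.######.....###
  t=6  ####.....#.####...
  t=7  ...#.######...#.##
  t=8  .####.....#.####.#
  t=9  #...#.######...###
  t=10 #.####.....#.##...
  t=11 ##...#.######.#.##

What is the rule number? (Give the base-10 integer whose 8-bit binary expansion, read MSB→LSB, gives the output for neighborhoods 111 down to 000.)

  nb ###: next=.  (t=0,i=7, bit7=0)
  nb ##.: next=#  (t=0,i=2, bit6=1)
  nb #.#: next=#  (t=0,i=0, bit5=1)
  nb #..: next=.  (t=0,i=3, bit4=0)
  nb .##: next=.  (t=0,i=1, bit3=0)
  nb .#.: next=#  (t=0,i=14, bit2=1)
  nb ..#: next=#  (t=0,i=5, bit1=1)
  nb ...: next=#  (t=0,i=4, bit0=1)
  bits 01100111 = 103

103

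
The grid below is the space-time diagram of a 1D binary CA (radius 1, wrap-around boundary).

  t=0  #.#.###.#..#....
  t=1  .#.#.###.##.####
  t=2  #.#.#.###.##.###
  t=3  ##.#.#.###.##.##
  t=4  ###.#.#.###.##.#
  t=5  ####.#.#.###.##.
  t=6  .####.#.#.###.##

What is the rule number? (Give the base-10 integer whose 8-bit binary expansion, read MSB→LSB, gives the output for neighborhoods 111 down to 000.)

243

  [7] ### => #  t=0,i=5
  [6] ##. => #  t=0,i=6
  [5] #.# => #  t=0,i=1
  [4] #.. => #  t=0,i=9
  [3] .## => .  t=0,i=4
  [2] .#. => .  t=0,i=0
  [1] ..# => #  t=0,i=10
  [0] ... => #  t=0,i=13
  bits 11110011 = 243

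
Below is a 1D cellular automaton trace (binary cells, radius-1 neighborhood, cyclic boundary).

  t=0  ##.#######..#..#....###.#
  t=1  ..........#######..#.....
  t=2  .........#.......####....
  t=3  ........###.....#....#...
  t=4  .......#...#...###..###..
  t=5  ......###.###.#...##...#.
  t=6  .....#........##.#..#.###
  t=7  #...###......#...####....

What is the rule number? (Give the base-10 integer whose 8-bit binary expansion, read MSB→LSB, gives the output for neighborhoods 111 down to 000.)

  ### -> .   bit 7 = 0  t=0,i=0
  ##. -> .   bit 6 = 0  t=0,i=1
  #.# -> .   bit 5 = 0  t=0,i=2
  #.. -> #   bit 4 = 1  t=0,i=10
  .## -> .   bit 3 = 0  t=0,i=3
  .#. -> #   bit 2 = 1  t=0,i=12
  ..# -> #   bit 1 = 1  t=0,i=11
  ... -> .   bit 0 = 0  t=0,i=17
  bits 00010110 = 22

22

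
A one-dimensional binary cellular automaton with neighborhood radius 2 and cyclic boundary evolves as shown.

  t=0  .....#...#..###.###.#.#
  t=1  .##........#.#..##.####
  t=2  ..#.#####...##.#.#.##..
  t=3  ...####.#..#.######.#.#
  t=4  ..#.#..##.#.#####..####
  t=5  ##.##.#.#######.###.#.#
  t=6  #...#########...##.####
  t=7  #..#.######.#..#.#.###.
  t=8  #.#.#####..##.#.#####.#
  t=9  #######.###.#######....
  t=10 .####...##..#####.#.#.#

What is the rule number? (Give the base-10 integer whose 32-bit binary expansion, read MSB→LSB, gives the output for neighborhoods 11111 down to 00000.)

2529033225

  ##### -> #   bit 31 = 1  t=2,i=6
  ####. -> .   bit 30 = 0  t=1,i=21
  ###.# -> .   bit 29 = 0  t=0,i=14
  ###.. -> #   bit 28 = 1  t=2,i=8
  ##.## -> .   bit 27 = 0  t=0,i=15
  ##.#. -> #   bit 26 = 1  t=0,i=19
  ##..# -> #   bit 25 = 1  t=4,i=0
  ##... -> .   bit 24 = 0  t=1,i=3
  #.### -> #   bit 23 = 1  t=0,i=16
  #.##. -> .   bit 22 = 0  t=1,i=1
  #.#.# -> #   bit 21 = 1  t=0,i=20
  #.#.. -> #   bit 20 = 1  t=0,i=22
  #..## -> #   bit 19 = 1  t=0,i=11
  #..#. -> #   bit 18 = 1  t=3,i=10
  #...# -> .   bit 17 = 0  t=0,i=7
  #.... -> #   bit 16 = 1  t=0,i=1
  .#### -> #   bit 15 = 1  t=1,i=20
  .###. -> #   bit 14 = 1  t=0,i=13
  .##.# -> #   bit 13 = 1  t=1,i=17
  .##.. -> #   bit 12 = 1  t=1,i=2
  .#.## -> #   bit 11 = 1  t=2,i=3
  .#.#. -> #   bit 10 = 1  t=0,i=21
  .#..# -> .   bit 9 = 0  t=0,i=10
  .#... -> .   bit 8 = 0  t=0,i=0
  ..### -> .   bit 7 = 0  t=0,i=12
  ..##. -> .   bit 6 = 0  t=1,i=16
  ..#.# -> .   bit 5 = 0  t=1,i=11
  ..#.. -> .   bit 4 = 0  t=0,i=5
  ...## -> #   bit 3 = 1  t=2,i=11
  ...#. -> .   bit 2 = 0  t=0,i=4
  ....# -> .   bit 1 = 0  t=0,i=3
  ..... -> #   bit 0 = 1  t=0,i=2
  bits 10010110101111011111110000001001 = 2529033225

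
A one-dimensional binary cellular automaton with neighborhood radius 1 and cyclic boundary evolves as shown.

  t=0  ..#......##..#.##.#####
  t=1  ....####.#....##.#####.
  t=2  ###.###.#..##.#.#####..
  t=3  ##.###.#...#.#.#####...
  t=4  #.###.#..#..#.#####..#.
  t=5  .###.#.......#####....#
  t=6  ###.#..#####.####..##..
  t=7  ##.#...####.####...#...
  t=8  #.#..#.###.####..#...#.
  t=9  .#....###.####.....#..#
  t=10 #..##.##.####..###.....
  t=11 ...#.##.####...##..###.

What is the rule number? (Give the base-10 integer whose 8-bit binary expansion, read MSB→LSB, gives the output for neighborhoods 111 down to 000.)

169

  nb ###: next=#  (t=0,i=19, bit7=1)
  nb ##.: next=.  (t=0,i=10, bit6=0)
  nb #.#: next=#  (t=0,i=14, bit5=1)
  nb #..: next=.  (t=0,i=0, bit4=0)
  nb .##: next=#  (t=0,i=9, bit3=1)
  nb .#.: next=.  (t=0,i=2, bit2=0)
  nb ..#: next=.  (t=0,i=1, bit1=0)
  nb ...: next=#  (t=0,i=4, bit0=1)
  bits 10101001 = 169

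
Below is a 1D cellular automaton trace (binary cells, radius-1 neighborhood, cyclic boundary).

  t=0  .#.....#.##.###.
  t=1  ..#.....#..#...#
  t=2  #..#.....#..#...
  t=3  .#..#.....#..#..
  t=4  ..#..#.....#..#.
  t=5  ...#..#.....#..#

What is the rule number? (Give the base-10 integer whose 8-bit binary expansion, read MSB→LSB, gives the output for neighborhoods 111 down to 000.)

  ### -> .   bit 7 = 0  t=0,i=13
  ##. -> .   bit 6 = 0  t=0,i=10
  #.# -> #   bit 5 = 1  t=0,i=8
  #.. -> #   bit 4 = 1  t=0,i=2
  .## -> .   bit 3 = 0  t=0,i=9
  .#. -> .   bit 2 = 0  t=0,i=1
  ..# -> .   bit 1 = 0  t=0,i=0
  ... -> .   bit 0 = 0  t=0,i=3
  bits 00110000 = 48

48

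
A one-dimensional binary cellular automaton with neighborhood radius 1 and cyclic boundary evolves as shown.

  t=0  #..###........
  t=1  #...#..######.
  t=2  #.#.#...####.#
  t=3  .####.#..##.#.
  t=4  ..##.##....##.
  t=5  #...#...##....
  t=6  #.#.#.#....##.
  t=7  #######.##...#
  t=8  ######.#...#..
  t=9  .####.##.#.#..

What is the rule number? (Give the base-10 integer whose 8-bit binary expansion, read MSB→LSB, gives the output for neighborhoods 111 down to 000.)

165

  ###|#  b7=1 t=0,i=4
  ##.|.  b6=0 t=0,i=5
  #.#|#  b5=1 t=1,i=13
  #..|.  b4=0 t=0,i=1
  .##|.  b3=0 t=0,i=3
  .#.|#  b2=1 t=0,i=0
  ..#|.  b1=0 t=0,i=2
  ...|#  b0=1 t=0,i=7
  bits 10100101 = 165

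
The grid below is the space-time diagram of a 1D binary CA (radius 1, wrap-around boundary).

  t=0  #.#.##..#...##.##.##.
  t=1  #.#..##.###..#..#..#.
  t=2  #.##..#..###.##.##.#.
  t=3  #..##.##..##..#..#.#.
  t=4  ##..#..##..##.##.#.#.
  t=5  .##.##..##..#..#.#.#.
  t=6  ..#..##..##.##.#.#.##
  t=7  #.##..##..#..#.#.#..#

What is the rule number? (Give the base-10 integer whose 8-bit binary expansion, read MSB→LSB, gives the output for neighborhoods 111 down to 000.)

213

  ###|#  b7=1 t=1,i=9
  ##.|#  b6=1 t=0,i=5
  #.#|.  b5=0 t=0,i=1
  #..|#  b4=1 t=0,i=6
  .##|.  b3=0 t=0,i=4
  .#.|#  b2=1 t=0,i=0
  ..#|.  b1=0 t=0,i=7
  ...|#  b0=1 t=0,i=10
  bits 11010101 = 213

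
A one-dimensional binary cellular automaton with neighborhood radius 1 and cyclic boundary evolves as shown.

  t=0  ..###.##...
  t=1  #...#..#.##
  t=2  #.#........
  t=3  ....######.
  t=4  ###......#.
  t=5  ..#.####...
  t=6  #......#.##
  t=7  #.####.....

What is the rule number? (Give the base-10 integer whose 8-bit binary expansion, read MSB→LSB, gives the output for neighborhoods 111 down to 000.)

65

  [7] ### => .  t=0,i=3
  [6] ##. => #  t=0,i=4
  [5] #.# => .  t=0,i=5
  [4] #.. => .  t=0,i=8
  [3] .## => .  t=0,i=2
  [2] .#. => .  t=1,i=4
  [1] ..# => .  t=0,i=1
  [0] ... => #  t=0,i=0
  bits 01000001 = 65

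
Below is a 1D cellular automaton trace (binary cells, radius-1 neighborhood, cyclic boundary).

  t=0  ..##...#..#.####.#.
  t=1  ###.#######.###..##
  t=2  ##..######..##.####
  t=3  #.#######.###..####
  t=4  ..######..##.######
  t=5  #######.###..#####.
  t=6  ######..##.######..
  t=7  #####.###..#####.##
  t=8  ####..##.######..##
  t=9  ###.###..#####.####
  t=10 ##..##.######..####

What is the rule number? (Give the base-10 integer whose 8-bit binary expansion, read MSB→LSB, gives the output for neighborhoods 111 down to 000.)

  [7] ### => #  t=0,i=13
  [6] ##. => .  t=0,i=3
  [5] #.# => .  t=0,i=11
  [4] #.. => #  t=0,i=4
  [3] .## => #  t=0,i=2
  [2] .#. => #  t=0,i=7
  [1] ..# => #  t=0,i=1
  [0] ... => #  t=0,i=0
  bits 10011111 = 159

159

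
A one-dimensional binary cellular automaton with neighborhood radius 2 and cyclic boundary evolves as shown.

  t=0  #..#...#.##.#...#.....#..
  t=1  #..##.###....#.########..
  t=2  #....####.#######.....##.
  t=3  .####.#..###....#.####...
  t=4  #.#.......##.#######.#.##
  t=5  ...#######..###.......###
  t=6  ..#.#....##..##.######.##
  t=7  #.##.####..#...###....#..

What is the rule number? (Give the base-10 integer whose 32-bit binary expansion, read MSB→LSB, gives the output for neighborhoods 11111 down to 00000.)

  ##### -> .   bit 31 = 0  t=1,i=17
  ####. -> .   bit 30 = 0  t=1,i=21
  ###.# -> .   bit 29 = 0  t=2,i=8
  ###.. -> #   bit 28 = 1  t=1,i=8
  ##.## -> #   bit 27 = 1  t=1,i=5
  ##.#. -> .   bit 26 = 0  t=0,i=11
  ##..# -> #   bit 25 = 1  t=1,i=23
  ##... -> .   bit 24 = 0  t=1,i=9
  #.### -> #   bit 23 = 1  t=1,i=6
  #.##. -> .   bit 22 = 0  t=0,i=9
  #.#.# -> .   bit 21 = 0  t=4,i=21
  #.#.. -> .   bit 20 = 0  t=0,i=12
  #..## -> .   bit 19 = 0  t=1,i=2
  #..#. -> .   bit 18 = 0  t=0,i=2
  #...# -> .   bit 17 = 0  t=0,i=5
  #.... -> #   bit 16 = 1  t=0,i=18
  .#### -> #   bit 15 = 1  t=1,i=16
  .###. -> #   bit 14 = 1  t=1,i=7
  .##.# -> .   bit 13 = 0  t=0,i=10
  .##.. -> .   bit 12 = 0  t=6,i=10
  .#.## -> #   bit 11 = 1  t=0,i=8
  .#.#. -> #   bit 10 = 1  t=6,i=3
  .#..# -> .   bit 9 = 0  t=0,i=1
  .#... -> #   bit 8 = 1  t=0,i=4
  ..### -> .   bit 7 = 0  t=2,i=5
  ..##. -> .   bit 6 = 0  t=1,i=3
  ..#.# -> #   bit 5 = 1  t=0,i=7
  ..#.. -> #   bit 4 = 1  t=0,i=0
  ...## -> #   bit 3 = 1  t=2,i=4
  ...#. -> #   bit 2 = 1  t=0,i=6
  ....# -> #   bit 1 = 1  t=0,i=20
  ..... -> #   bit 0 = 1  t=0,i=19
  bits 00011010100000011100110100111111 = 444714303

444714303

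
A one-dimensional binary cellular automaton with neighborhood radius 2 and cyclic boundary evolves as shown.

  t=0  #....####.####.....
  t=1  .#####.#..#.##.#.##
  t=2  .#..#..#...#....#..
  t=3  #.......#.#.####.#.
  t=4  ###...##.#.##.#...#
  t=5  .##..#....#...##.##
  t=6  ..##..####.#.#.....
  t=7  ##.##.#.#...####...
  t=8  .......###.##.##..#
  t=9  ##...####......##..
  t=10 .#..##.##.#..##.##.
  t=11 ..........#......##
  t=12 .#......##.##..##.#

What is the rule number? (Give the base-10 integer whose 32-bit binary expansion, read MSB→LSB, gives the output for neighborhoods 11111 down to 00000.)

1385258382

  ##### -> .   bit 31 = 0  t=1,i=3
  ####. -> #   bit 30 = 1  t=0,i=7
  ###.# -> .   bit 29 = 0  t=0,i=8
  ###.. -> #   bit 28 = 1  t=0,i=13
  ##.## -> .   bit 27 = 0  t=0,i=9
  ##.#. -> .   bit 26 = 0  t=1,i=6
  ##..# -> #   bit 25 = 1  t=5,i=3
  ##... -> .   bit 24 = 0  t=0,i=14
  #.### -> #   bit 23 = 1  t=0,i=10
  #.##. -> .   bit 22 = 0  t=1,i=12
  #.#.# -> .   bit 21 = 0  t=1,i=15
  #.#.. -> #   bit 20 = 1  t=1,i=7
  #..## -> .   bit 19 = 0  t=6,i=5
  #..#. -> .   bit 18 = 0  t=1,i=9
  #...# -> .   bit 17 = 0  t=2,i=9
  #.... -> #   bit 16 = 1  t=0,i=2
  .#### -> .   bit 15 = 0  t=0,i=6
  .###. -> #   bit 14 = 1  t=8,i=8
  .##.# -> .   bit 13 = 0  t=1,i=13
  .##.. -> #   bit 12 = 1  t=5,i=2
  .#.## -> #   bit 11 = 1  t=1,i=11
  .#.#. -> #   bit 10 = 1  t=3,i=9
  .#..# -> .   bit 9 = 0  t=1,i=8
  .#... -> #   bit 8 = 1  t=0,i=1
  ..### -> #   bit 7 = 1  t=0,i=5
  ..##. -> .   bit 6 = 0  t=4,i=6
  ..#.# -> .   bit 5 = 0  t=1,i=10
  ..#.. -> .   bit 4 = 0  t=0,i=0
  ...## -> #   bit 3 = 1  t=0,i=4
  ...#. -> #   bit 2 = 1  t=0,i=18
  ....# -> #   bit 1 = 1  t=0,i=3
  ..... -> .   bit 0 = 0  t=0,i=16
  bits 01010010100100010101110110001110 = 1385258382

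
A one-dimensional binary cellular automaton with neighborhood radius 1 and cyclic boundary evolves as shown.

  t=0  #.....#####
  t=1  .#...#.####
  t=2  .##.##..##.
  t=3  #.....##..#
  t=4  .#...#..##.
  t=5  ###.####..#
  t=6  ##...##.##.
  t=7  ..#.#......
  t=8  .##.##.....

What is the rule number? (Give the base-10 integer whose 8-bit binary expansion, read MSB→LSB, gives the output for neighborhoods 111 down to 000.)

  [7] ### => #  t=0,i=7
  [6] ##. => .  t=0,i=0
  [5] #.# => .  t=1,i=0
  [4] #.. => #  t=0,i=1
  [3] .## => .  t=0,i=6
  [2] .#. => #  t=1,i=1
  [1] ..# => #  t=0,i=5
  [0] ... => .  t=0,i=2
  bits 10010110 = 150

150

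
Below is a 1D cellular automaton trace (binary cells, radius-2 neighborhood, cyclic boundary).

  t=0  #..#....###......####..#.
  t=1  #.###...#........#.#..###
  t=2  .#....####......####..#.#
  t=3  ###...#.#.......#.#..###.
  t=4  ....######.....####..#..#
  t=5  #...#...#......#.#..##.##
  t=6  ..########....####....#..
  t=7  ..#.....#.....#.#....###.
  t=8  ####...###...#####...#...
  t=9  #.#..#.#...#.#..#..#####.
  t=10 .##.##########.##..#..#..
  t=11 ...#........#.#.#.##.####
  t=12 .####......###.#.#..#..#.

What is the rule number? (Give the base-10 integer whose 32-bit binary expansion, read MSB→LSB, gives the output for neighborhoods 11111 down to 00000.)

1209408948

  ##### -> .   bit 31 = 0  t=4,i=6
  ####. -> #   bit 30 = 1  t=0,i=19
  ###.# -> .   bit 29 = 0  t=1,i=0
  ###.. -> .   bit 28 = 0  t=0,i=10
  ##.## -> #   bit 27 = 1  t=1,i=1
  ##.#. -> .   bit 26 = 0  t=9,i=24
  ##..# -> .   bit 25 = 0  t=0,i=21
  ##... -> .   bit 24 = 0  t=0,i=11
  #.### -> .   bit 23 = 0  t=1,i=2
  #.##. -> .   bit 22 = 0  t=10,i=15
  #.#.# -> .   bit 21 = 0  t=2,i=24
  #.#.. -> #   bit 20 = 1  t=0,i=0
  #..## -> .   bit 19 = 0  t=1,i=21
  #..#. -> #   bit 18 = 1  t=0,i=2
  #...# -> #   bit 17 = 1  t=1,i=6
  #.... -> .   bit 16 = 0  t=0,i=5
  .#### -> .   bit 15 = 0  t=0,i=18
  .###. -> .   bit 14 = 0  t=0,i=9
  .##.# -> .   bit 13 = 0  t=5,i=21
  .##.. -> #   bit 12 = 1  t=10,i=16
  .#.## -> #   bit 11 = 1  t=11,i=17
  .#.#. -> #   bit 10 = 1  t=0,i=24
  .#..# -> .   bit 9 = 0  t=0,i=1
  .#... -> #   bit 8 = 1  t=0,i=4
  ..### -> #   bit 7 = 1  t=0,i=8
  ..##. -> .   bit 6 = 0  t=5,i=20
  ..#.# -> #   bit 5 = 1  t=0,i=23
  ..#.. -> #   bit 4 = 1  t=0,i=3
  ...## -> .   bit 3 = 0  t=0,i=7
  ...#. -> #   bit 2 = 1  t=1,i=7
  ....# -> .   bit 1 = 0  t=0,i=6
  ..... -> .   bit 0 = 0  t=0,i=13
  bits 01001000000101100001110110110100 = 1209408948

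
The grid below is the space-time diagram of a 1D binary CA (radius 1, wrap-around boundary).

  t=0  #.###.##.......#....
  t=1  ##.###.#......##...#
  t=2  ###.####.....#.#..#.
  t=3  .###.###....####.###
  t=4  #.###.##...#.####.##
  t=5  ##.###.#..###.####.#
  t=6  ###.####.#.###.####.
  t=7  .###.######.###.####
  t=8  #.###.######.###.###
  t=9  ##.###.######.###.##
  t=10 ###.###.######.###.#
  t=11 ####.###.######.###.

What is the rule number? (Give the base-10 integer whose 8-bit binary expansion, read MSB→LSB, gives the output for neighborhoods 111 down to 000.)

  ### -> #   bit 7 = 1  t=0,i=3
  ##. -> #   bit 6 = 1  t=0,i=4
  #.# -> #   bit 5 = 1  t=0,i=1
  #.. -> .   bit 4 = 0  t=0,i=8
  .## -> .   bit 3 = 0  t=0,i=2
  .#. -> #   bit 2 = 1  t=0,i=0
  ..# -> #   bit 1 = 1  t=0,i=14
  ... -> .   bit 0 = 0  t=0,i=9
  bits 11100110 = 230

230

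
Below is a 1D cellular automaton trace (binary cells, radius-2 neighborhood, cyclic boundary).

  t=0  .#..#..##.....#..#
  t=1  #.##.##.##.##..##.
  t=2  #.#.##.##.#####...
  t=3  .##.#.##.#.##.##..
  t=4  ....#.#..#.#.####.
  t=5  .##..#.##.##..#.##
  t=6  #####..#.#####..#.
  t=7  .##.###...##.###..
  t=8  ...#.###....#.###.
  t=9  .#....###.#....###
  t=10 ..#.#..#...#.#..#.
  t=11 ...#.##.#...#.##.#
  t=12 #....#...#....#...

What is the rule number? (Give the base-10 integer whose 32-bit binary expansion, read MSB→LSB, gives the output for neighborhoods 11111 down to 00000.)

2607601411

  ##### -> #   bit 31 = 1  t=2,i=12
  ####. -> .   bit 30 = 0  t=2,i=13
  ###.# -> .   bit 29 = 0  t=9,i=8
  ###.. -> #   bit 28 = 1  t=2,i=14
  ##.## -> #   bit 27 = 1  t=1,i=4
  ##.#. -> .   bit 26 = 0  t=1,i=17
  ##..# -> #   bit 25 = 1  t=1,i=13
  ##... -> #   bit 24 = 1  t=0,i=9
  #.### -> .   bit 23 = 0  t=2,i=10
  #.##. -> #   bit 22 = 1  t=1,i=2
  #.#.# -> #   bit 21 = 1  t=1,i=0
  #.#.. -> .   bit 20 = 0  t=0,i=1
  #..## -> #   bit 19 = 1  t=0,i=6
  #..#. -> #   bit 18 = 1  t=0,i=3
  #...# -> .   bit 17 = 0  t=2,i=16
  #.... -> .   bit 16 = 0  t=0,i=10
  .#### -> #   bit 15 = 1  t=2,i=11
  .###. -> #   bit 14 = 1  t=7,i=5
  .##.# -> .   bit 13 = 0  t=1,i=3
  .##.. -> #   bit 12 = 1  t=0,i=8
  .#.## -> .   bit 11 = 0  t=1,i=1
  .#.#. -> #   bit 10 = 1  t=0,i=0
  .#..# -> #   bit 9 = 1  t=0,i=2
  .#... -> #   bit 8 = 1  t=9,i=2
  ..### -> .   bit 7 = 0  t=9,i=6
  ..##. -> .   bit 6 = 0  t=0,i=7
  ..#.# -> .   bit 5 = 0  t=0,i=17
  ..#.. -> .   bit 4 = 0  t=0,i=4
  ...## -> .   bit 3 = 0  t=3,i=0
  ...#. -> .   bit 2 = 0  t=0,i=13
  ....# -> #   bit 1 = 1  t=0,i=12
  ..... -> #   bit 0 = 1  t=0,i=11
  bits 10011011011011001101011100000011 = 2607601411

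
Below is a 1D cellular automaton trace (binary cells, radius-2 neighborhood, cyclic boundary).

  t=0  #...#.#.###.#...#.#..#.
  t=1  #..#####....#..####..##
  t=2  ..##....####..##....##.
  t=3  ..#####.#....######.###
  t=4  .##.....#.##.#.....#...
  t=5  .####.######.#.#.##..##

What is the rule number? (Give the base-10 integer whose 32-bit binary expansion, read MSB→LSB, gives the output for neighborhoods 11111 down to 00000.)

  [31] ##### => .  t=1,i=5
  [30] ####. => .  t=1,i=6
  [29] ###.# => .  t=0,i=10
  [28] ###.. => .  t=1,i=0
  [27] ##.## => #  t=3,i=19
  [26] ##.#. => .  t=0,i=11
  [25] ##..# => .  t=1,i=1
  [24] ##... => #  t=1,i=8
  [23] #.### => .  t=0,i=8
  [22] #.##. => #  t=4,i=10
  [21] #.#.# => #  t=0,i=6
  [20] #.#.. => #  t=0,i=0
  [19] #..## => #  t=1,i=2
  [18] #..#. => .  t=0,i=20
  [17] #...# => .  t=0,i=2
  [16] #.... => #  t=1,i=9
  [15] .#### => .  t=1,i=4
  [14] .###. => .  t=0,i=9
  [13] .##.# => #  t=4,i=11
  [12] .##.. => #  t=2,i=3
  [11] .#.## => #  t=0,i=7
  [10] .#.#. => #  t=0,i=5
  [9] .#..# => .  t=0,i=19
  [8] .#... => .  t=0,i=1
  [7] ..### => #  t=1,i=3
  [6] ..##. => #  t=2,i=2
  [5] ..#.# => #  t=0,i=4
  [4] ..#.. => .  t=1,i=12
  [3] ...## => .  t=2,i=1
  [2] ...#. => #  t=0,i=3
  [1] ....# => #  t=1,i=10
  [0] ..... => .  t=4,i=5
  bits 00001001011110010011110011100110 = 158940390

158940390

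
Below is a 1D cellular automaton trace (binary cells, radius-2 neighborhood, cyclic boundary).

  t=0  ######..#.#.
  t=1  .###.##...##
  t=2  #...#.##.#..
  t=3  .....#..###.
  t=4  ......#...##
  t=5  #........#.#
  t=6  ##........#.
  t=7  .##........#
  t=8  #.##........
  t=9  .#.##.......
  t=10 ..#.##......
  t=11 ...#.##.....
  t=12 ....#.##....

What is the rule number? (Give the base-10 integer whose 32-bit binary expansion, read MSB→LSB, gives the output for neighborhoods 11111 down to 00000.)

  [31] ##### => #  t=0,i=2
  [30] ####. => .  t=0,i=4
  [29] ###.# => .  t=1,i=3
  [28] ###.. => #  t=0,i=5
  [27] ##.## => #  t=1,i=0
  [26] ##.#. => #  t=2,i=8
  [25] ##..# => #  t=0,i=6
  [24] ##... => #  t=1,i=7
  [23] #.### => .  t=0,i=0
  [22] #.##. => .  t=1,i=5
  [21] #.#.# => #  t=0,i=10
  [20] #.#.. => #  t=2,i=9
  [19] #..## => .  t=3,i=7
  [18] #..#. => .  t=0,i=7
  [17] #...# => .  t=1,i=8
  [16] #.... => .  t=3,i=0
  [15] .#### => #  t=0,i=1
  [14] .###. => .  t=1,i=2
  [13] .##.# => .  t=1,i=11
  [12] .##.. => #  t=1,i=6
  [11] .#.## => #  t=0,i=11
  [10] .#.#. => .  t=0,i=9
  [9] .#..# => #  t=2,i=10
  [8] .#... => .  t=2,i=1
  [7] ..### => .  t=3,i=8
  [6] ..##. => .  t=1,i=10
  [5] ..#.# => .  t=0,i=8
  [4] ..#.. => .  t=2,i=0
  [3] ...## => #  t=1,i=9
  [2] ...#. => .  t=2,i=3
  [1] ....# => .  t=3,i=3
  [0] ..... => .  t=3,i=1
  bits 10011111001100001001101000001000 = 2670762504

2670762504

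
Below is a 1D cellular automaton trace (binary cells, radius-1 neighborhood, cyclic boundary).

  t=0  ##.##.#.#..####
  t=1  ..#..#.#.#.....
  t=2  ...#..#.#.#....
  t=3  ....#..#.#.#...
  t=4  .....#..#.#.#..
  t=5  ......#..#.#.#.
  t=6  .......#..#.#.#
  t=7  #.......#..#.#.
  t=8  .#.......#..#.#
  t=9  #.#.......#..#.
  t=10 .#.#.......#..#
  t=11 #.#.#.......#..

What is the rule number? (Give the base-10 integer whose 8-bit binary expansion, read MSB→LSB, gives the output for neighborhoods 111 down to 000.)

48

  nb ###: next=.  (t=0,i=0, bit7=0)
  nb ##.: next=.  (t=0,i=1, bit6=0)
  nb #.#: next=#  (t=0,i=2, bit5=1)
  nb #..: next=#  (t=0,i=9, bit4=1)
  nb .##: next=.  (t=0,i=3, bit3=0)
  nb .#.: next=.  (t=0,i=6, bit2=0)
  nb ..#: next=.  (t=0,i=10, bit1=0)
  nb ...: next=.  (t=1,i=0, bit0=0)
  bits 00110000 = 48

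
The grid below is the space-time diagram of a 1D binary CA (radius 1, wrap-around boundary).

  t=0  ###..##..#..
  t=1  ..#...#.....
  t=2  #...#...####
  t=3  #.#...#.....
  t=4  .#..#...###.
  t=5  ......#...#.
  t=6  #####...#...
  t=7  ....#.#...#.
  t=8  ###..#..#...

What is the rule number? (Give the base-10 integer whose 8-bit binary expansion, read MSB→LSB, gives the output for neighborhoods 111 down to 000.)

97

  ### -> .   bit 7 = 0  t=0,i=1
  ##. -> #   bit 6 = 1  t=0,i=2
  #.# -> #   bit 5 = 1  t=3,i=1
  #.. -> .   bit 4 = 0  t=0,i=3
  .## -> .   bit 3 = 0  t=0,i=0
  .#. -> .   bit 2 = 0  t=0,i=9
  ..# -> .   bit 1 = 0  t=0,i=4
  ... -> #   bit 0 = 1  t=1,i=0
  bits 01100001 = 97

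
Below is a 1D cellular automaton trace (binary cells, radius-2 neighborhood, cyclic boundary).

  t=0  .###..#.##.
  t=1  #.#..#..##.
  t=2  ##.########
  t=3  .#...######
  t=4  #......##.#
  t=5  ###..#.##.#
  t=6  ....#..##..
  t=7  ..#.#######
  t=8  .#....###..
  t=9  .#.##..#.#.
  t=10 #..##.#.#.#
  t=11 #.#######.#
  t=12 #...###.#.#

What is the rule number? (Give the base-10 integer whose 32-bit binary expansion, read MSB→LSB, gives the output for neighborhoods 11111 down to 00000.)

  #####|#  b31=1 t=2,i=5
  ####.|.  b30=0 t=2,i=0
  ###.#|#  b29=1 t=2,i=1
  ###..|.  b28=0 t=0,i=3
  ##.##|.  b27=0 t=2,i=2
  ##.#.|#  b26=1 t=1,i=10
  ##..#|.  b25=0 t=0,i=4
  ##...|#  b24=1 t=4,i=1
  #.###|.  b23=0 t=2,i=3
  #.##.|#  b22=1 t=0,i=8
  #.#.#|#  b21=1 t=1,i=0
  #.#..|.  b20=0 t=1,i=2
  #..##|#  b19=1 t=0,i=0
  #..#.|#  b18=1 t=0,i=5
  #...#|.  b17=0 t=3,i=3
  #....|#  b16=1 t=4,i=2
  .####|.  b15=0 t=2,i=4
  .###.|#  b14=1 t=0,i=2
  .##.#|#  b13=1 t=1,i=9
  .##..|#  b12=1 t=0,i=9
  .#.##|.  b11=0 t=0,i=7
  .#.#.|#  b10=1 t=1,i=1
  .#..#|#  b9=1 t=1,i=3
  .#...|.  b8=0 t=3,i=2
  ..###|.  b7=0 t=0,i=1
  ..##.|#  b6=1 t=1,i=8
  ..#.#|.  b5=0 t=0,i=6
  ..#..|#  b4=1 t=1,i=5
  ...##|.  b3=0 t=3,i=4
  ...#.|.  b2=0 t=6,i=3
  ....#|#  b1=1 t=4,i=5
  .....|.  b0=0 t=4,i=3
  bits 10100101011011010111011001010010 = 2775414354

2775414354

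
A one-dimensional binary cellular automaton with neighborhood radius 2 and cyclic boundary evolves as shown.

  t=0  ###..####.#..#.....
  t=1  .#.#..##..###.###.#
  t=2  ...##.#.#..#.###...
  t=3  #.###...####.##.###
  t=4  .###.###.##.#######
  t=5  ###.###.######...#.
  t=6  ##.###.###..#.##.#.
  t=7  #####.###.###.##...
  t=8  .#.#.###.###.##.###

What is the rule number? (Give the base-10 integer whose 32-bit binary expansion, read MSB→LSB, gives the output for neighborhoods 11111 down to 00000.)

  [31] ##### => .  t=4,i=14
  [30] ####. => #  t=0,i=7
  [29] ###.# => .  t=0,i=8
  [28] ###.. => .  t=0,i=2
  [27] ##.## => #  t=1,i=13
  [26] ##.#. => .  t=0,i=9
  [25] ##..# => #  t=0,i=3
  [24] ##... => #  t=2,i=16
  [23] #.### => #  t=1,i=14
  [22] #.##. => #  t=3,i=13
  [21] #.#.# => .  t=1,i=1
  [20] #.#.. => #  t=0,i=10
  [19] #..## => .  t=0,i=4
  [18] #..#. => #  t=0,i=12
  [17] #...# => #  t=3,i=6
  [16] #.... => #  t=0,i=15
  [15] .#### => #  t=0,i=6
  [14] .###. => #  t=0,i=1
  [13] .##.# => #  t=2,i=4
  [12] .##.. => .  t=1,i=7
  [11] .#.## => .  t=2,i=12
  [10] .#.#. => .  t=1,i=0
  [9] .#..# => #  t=0,i=11
  [8] .#... => #  t=0,i=14
  [7] ..### => .  t=0,i=0
  [6] ..##. => #  t=1,i=6
  [5] ..#.# => #  t=2,i=11
  [4] ..#.. => .  t=0,i=13
  [3] ...## => #  t=0,i=18
  [2] ...#. => .  t=5,i=16
  [1] ....# => .  t=0,i=17
  [0] ..... => #  t=0,i=16
  bits 01001011110101111110001101101001 = 1272439657

1272439657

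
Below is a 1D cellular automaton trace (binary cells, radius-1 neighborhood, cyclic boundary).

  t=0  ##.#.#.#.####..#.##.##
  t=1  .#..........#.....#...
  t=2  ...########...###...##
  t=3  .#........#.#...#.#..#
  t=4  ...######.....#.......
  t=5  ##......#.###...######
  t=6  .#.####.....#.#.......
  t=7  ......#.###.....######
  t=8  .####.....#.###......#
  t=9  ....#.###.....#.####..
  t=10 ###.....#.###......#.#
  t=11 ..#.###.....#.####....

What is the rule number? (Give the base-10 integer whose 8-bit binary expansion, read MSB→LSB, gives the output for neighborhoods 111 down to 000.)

65

  [7] ### => .  t=0,i=0
  [6] ##. => #  t=0,i=1
  [5] #.# => .  t=0,i=2
  [4] #.. => .  t=0,i=13
  [3] .## => .  t=0,i=9
  [2] .#. => .  t=0,i=3
  [1] ..# => .  t=0,i=14
  [0] ... => #  t=1,i=3
  bits 01000001 = 65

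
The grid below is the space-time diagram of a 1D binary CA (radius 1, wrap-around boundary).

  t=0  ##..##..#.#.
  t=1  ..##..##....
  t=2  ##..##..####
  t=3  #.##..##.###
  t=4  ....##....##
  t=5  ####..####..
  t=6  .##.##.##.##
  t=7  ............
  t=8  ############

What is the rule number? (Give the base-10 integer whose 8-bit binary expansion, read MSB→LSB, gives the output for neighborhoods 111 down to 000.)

147

  ### -> #   bit 7 = 1  t=2,i=0
  ##. -> .   bit 6 = 0  t=0,i=1
  #.# -> .   bit 5 = 0  t=0,i=9
  #.. -> #   bit 4 = 1  t=0,i=2
  .## -> .   bit 3 = 0  t=0,i=0
  .#. -> .   bit 2 = 0  t=0,i=8
  ..# -> #   bit 1 = 1  t=0,i=3
  ... -> #   bit 0 = 1  t=1,i=0
  bits 10010011 = 147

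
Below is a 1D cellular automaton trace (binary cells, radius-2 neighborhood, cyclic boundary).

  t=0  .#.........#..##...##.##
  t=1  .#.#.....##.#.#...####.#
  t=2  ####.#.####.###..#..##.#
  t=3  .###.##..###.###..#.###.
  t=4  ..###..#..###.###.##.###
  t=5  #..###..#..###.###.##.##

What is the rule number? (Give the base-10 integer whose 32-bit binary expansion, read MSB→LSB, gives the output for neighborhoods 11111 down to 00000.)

  [31] ##### => #  t=2,i=1
  [30] ####. => #  t=1,i=20
  [29] ###.# => #  t=1,i=21
  [28] ###.. => #  t=2,i=14
  [27] ##.## => #  t=0,i=21
  [26] ##.#. => .  t=0,i=0
  [25] ##..# => #  t=2,i=15
  [24] ##... => .  t=0,i=16
  [23] #.### => .  t=2,i=7
  [22] #.##. => .  t=0,i=22
  [21] #.#.# => #  t=1,i=1
  [20] #.#.. => #  t=0,i=1
  [19] #..## => .  t=0,i=13
  [18] #..#. => .  t=2,i=16
  [17] #...# => .  t=0,i=17
  [16] #.... => #  t=0,i=3
  [15] .#### => .  t=1,i=19
  [14] .###. => #  t=2,i=13
  [13] .##.# => #  t=0,i=20
  [12] .##.. => .  t=0,i=15
  [11] .#.## => #  t=2,i=6
  [10] .#.#. => #  t=1,i=0
  [9] .#..# => #  t=0,i=12
  [8] .#... => .  t=0,i=2
  [7] ..### => .  t=1,i=18
  [6] ..##. => #  t=0,i=14
  [5] ..#.# => #  t=3,i=18
  [4] ..#.. => .  t=0,i=11
  [3] ...## => #  t=0,i=18
  [2] ...#. => #  t=0,i=10
  [1] ....# => #  t=0,i=9
  [0] ..... => .  t=0,i=4
  bits 11111010001100010110111001101110 = 4197543534

4197543534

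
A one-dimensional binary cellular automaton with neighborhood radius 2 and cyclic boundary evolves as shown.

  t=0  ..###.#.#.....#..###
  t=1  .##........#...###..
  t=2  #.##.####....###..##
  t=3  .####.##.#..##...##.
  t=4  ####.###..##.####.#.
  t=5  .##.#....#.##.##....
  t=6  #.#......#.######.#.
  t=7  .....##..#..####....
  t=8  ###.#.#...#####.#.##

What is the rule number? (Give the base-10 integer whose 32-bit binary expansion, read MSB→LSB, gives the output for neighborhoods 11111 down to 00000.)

3377115817

  #####|#  b31=1 t=6,i=13
  ####.|#  b30=1 t=2,i=7
  ###.#|.  b29=0 t=0,i=4
  ###..|.  b28=0 t=0,i=19
  ##.##|#  b27=1 t=2,i=1
  ##.#.|.  b26=0 t=0,i=5
  ##..#|.  b25=0 t=0,i=0
  ##...|#  b24=1 t=1,i=3
  #.###|.  b23=0 t=2,i=5
  #.##.|#  b22=1 t=2,i=2
  #.#.#|.  b21=0 t=0,i=6
  #.#..|.  b20=0 t=0,i=8
  #..##|#  b19=1 t=0,i=1
  #..#.|.  b18=0 t=7,i=8
  #...#|#  b17=1 t=1,i=13
  #....|.  b16=0 t=0,i=10
  .####|#  b15=1 t=2,i=6
  .###.|.  b14=0 t=0,i=3
  .##.#|#  b13=1 t=2,i=3
  .##..|#  b12=1 t=1,i=2
  .#.##|.  b11=0 t=4,i=19
  .#.#.|.  b10=0 t=0,i=7
  .#..#|#  b9=1 t=0,i=15
  .#...|.  b8=0 t=0,i=9
  ..###|#  b7=1 t=0,i=2
  ..##.|.  b6=0 t=1,i=1
  ..#.#|#  b5=1 t=5,i=9
  ..#..|.  b4=0 t=0,i=14
  ...##|#  b3=1 t=1,i=0
  ...#.|.  b2=0 t=0,i=13
  ....#|.  b1=0 t=0,i=12
  .....|#  b0=1 t=0,i=11
  bits 11001001010010101011001010101001 = 3377115817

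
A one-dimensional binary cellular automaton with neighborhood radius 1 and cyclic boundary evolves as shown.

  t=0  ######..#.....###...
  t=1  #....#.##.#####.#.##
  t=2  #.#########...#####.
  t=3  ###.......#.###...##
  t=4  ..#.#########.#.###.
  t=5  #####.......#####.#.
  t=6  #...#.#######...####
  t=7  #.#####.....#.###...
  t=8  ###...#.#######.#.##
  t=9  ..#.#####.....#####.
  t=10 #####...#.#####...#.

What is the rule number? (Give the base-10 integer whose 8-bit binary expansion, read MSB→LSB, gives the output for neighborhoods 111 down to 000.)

  ###|.  b7=0 t=0,i=1
  ##.|#  b6=1 t=0,i=5
  #.#|#  b5=1 t=1,i=6
  #..|.  b4=0 t=0,i=6
  .##|#  b3=1 t=0,i=0
  .#.|#  b2=1 t=0,i=8
  ..#|#  b1=1 t=0,i=7
  ...|#  b0=1 t=0,i=10
  bits 01101111 = 111

111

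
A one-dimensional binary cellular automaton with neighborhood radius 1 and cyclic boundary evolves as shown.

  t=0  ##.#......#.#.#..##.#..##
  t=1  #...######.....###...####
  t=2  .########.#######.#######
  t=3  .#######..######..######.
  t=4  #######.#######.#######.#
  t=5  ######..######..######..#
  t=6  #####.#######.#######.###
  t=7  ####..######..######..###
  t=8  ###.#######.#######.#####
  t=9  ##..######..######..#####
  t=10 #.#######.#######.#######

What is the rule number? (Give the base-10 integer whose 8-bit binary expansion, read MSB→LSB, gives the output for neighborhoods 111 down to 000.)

  ### -> #   bit 7 = 1  t=0,i=0
  ##. -> .   bit 6 = 0  t=0,i=1
  #.# -> .   bit 5 = 0  t=0,i=2
  #.. -> #   bit 4 = 1  t=0,i=4
  .## -> #   bit 3 = 1  t=0,i=17
  .#. -> .   bit 2 = 0  t=0,i=3
  ..# -> #   bit 1 = 1  t=0,i=9
  ... -> #   bit 0 = 1  t=0,i=5
  bits 10011011 = 155

155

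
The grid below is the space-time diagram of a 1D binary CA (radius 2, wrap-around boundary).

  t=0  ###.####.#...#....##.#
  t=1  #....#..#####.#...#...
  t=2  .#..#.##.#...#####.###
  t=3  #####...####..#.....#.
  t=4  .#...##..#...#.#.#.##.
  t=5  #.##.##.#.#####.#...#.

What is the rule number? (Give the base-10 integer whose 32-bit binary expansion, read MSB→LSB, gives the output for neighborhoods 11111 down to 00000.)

85907301

  ##### -> .   bit 31 = 0  t=1,i=10
  ####. -> .   bit 30 = 0  t=0,i=1
  ###.# -> .   bit 29 = 0  t=0,i=2
  ###.. -> .   bit 28 = 0  t=3,i=4
  ##.## -> .   bit 27 = 0  t=0,i=3
  ##.#. -> #   bit 26 = 1  t=0,i=8
  ##..# -> .   bit 25 = 0  t=3,i=12
  ##... -> #   bit 24 = 1  t=3,i=5
  #.### -> .   bit 23 = 0  t=0,i=4
  #.##. -> .   bit 22 = 0  t=2,i=6
  #.#.# -> .   bit 21 = 0  t=4,i=15
  #.#.. -> #   bit 20 = 1  t=0,i=9
  #..## -> #   bit 19 = 1  t=1,i=7
  #..#. -> #   bit 18 = 1  t=2,i=3
  #...# -> #   bit 17 = 1  t=0,i=11
  #.... -> .   bit 16 = 0  t=0,i=15
  .#### -> #   bit 15 = 1  t=0,i=0
  .###. -> #   bit 14 = 1  t=2,i=20
  .##.# -> .   bit 13 = 0  t=0,i=19
  .##.. -> #   bit 12 = 1  t=4,i=6
  .#.## -> .   bit 11 = 0  t=2,i=5
  .#.#. -> #   bit 10 = 1  t=4,i=14
  .#..# -> #   bit 9 = 1  t=1,i=6
  .#... -> #   bit 8 = 1  t=0,i=10
  ..### -> .   bit 7 = 0  t=1,i=8
  ..##. -> #   bit 6 = 1  t=0,i=18
  ..#.# -> #   bit 5 = 1  t=2,i=4
  ..#.. -> .   bit 4 = 0  t=0,i=13
  ...## -> .   bit 3 = 0  t=0,i=17
  ...#. -> #   bit 2 = 1  t=0,i=12
  ....# -> .   bit 1 = 0  t=0,i=16
  ..... -> #   bit 0 = 1  t=3,i=17
  bits 00000101000111101101011101100101 = 85907301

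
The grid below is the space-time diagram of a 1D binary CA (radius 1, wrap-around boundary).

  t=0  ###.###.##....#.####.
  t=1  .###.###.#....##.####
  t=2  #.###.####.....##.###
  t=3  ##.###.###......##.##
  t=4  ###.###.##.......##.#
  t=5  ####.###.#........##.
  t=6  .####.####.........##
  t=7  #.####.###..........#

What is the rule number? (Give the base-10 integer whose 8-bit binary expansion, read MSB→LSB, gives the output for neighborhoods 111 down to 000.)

  nb ###: next=#  (t=0,i=1, bit7=1)
  nb ##.: next=#  (t=0,i=2, bit6=1)
  nb #.#: next=#  (t=0,i=3, bit5=1)
  nb #..: next=.  (t=0,i=10, bit4=0)
  nb .##: next=.  (t=0,i=0, bit3=0)
  nb .#.: next=#  (t=0,i=14, bit2=1)
  nb ..#: next=.  (t=0,i=13, bit1=0)
  nb ...: next=.  (t=0,i=11, bit0=0)
  bits 11100100 = 228

228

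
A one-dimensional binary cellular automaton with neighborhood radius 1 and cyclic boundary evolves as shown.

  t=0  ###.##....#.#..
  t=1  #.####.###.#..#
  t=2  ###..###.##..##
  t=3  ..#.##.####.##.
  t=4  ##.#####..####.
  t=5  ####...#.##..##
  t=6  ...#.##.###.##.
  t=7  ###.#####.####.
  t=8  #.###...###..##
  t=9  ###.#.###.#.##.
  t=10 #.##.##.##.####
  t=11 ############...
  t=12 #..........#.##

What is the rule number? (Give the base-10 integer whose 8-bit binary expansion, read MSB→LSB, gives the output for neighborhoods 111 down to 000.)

  ### -> .   bit 7 = 0  t=0,i=1
  ##. -> #   bit 6 = 1  t=0,i=2
  #.# -> #   bit 5 = 1  t=0,i=3
  #.. -> .   bit 4 = 0  t=0,i=6
  .## -> #   bit 3 = 1  t=0,i=0
  .#. -> .   bit 2 = 0  t=0,i=10
  ..# -> #   bit 1 = 1  t=0,i=9
  ... -> #   bit 0 = 1  t=0,i=7
  bits 01101011 = 107

107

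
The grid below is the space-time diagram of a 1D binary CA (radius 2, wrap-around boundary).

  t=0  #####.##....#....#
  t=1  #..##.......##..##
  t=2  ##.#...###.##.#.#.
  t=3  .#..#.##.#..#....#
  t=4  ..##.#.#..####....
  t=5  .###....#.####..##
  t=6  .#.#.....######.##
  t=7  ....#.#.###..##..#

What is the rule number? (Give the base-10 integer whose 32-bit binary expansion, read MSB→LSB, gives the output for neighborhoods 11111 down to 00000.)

1921297369

  #####|.  b31=0 t=0,i=1
  ####.|#  b30=1 t=0,i=3
  ###.#|#  b29=1 t=0,i=4
  ###..|#  b28=1 t=1,i=0
  ##.##|.  b27=0 t=0,i=5
  ##.#.|.  b26=0 t=2,i=2
  ##..#|#  b25=1 t=1,i=1
  ##...|.  b24=0 t=0,i=8
  #.###|#  b23=1 t=5,i=1
  #.##.|.  b22=0 t=0,i=6
  #.#.#|.  b21=0 t=2,i=14
  #.#..|.  b20=0 t=2,i=3
  #..##|.  b19=0 t=1,i=2
  #..#.|#  b18=1 t=3,i=3
  #...#|.  b17=0 t=2,i=5
  #....|.  b16=0 t=0,i=9
  .####|#  b15=1 t=0,i=0
  .###.|.  b14=0 t=1,i=17
  .##.#|#  b13=1 t=2,i=1
  .##..|.  b12=0 t=0,i=7
  .#.##|#  b11=1 t=2,i=17
  .#.#.|.  b10=0 t=2,i=15
  .#..#|#  b9=1 t=3,i=2
  .#...|#  b8=1 t=0,i=13
  ..###|#  b7=1 t=0,i=17
  ..##.|#  b6=1 t=1,i=3
  ..#.#|.  b5=0 t=3,i=4
  ..#..|#  b4=1 t=0,i=12
  ...##|#  b3=1 t=0,i=16
  ...#.|.  b2=0 t=0,i=11
  ....#|.  b1=0 t=0,i=10
  .....|#  b0=1 t=1,i=7
  bits 01110010100001001010101111011001 = 1921297369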